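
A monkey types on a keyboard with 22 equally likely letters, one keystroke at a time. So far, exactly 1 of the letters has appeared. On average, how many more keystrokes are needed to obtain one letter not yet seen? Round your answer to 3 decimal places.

The number of keystrokes until the next new letter is geometric with success probability 21/22, so its mean is 22/21.
E = 22/21 = 1.0476.

1.048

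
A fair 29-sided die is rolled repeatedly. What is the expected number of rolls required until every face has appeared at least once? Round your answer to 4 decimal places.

Split into phases: going from k distinct to k+1 distinct takes on average 29/(29-k) rolls.
E[T] = 29/29 + 29/28 + 29/27 + ... + 29/2 + 29/1 = 29·H_{29}.
H_{29} = 3.96165, so E[T] = 114.88796.

114.8880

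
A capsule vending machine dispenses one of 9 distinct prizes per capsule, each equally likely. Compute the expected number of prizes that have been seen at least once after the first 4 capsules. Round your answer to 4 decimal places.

3.3813

For each prize, P(seen in 4 capsules) = 1 - (8/9)^4 = 0.37570.
By linearity of expectation, E[distinct seen] = 9·(1 - (8/9)^4) = 3.38134.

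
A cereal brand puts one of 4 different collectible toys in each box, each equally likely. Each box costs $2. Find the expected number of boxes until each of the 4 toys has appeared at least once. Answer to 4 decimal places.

The wait to go from k to k+1 distinct toys is geometric with mean 4/(4-k).
E[T] = 4/4 + 4/3 + 4/2 + 4/1 = 4·H_{4}.
H_{4} = 2.08333, so E[T] = 8.33333.

8.3333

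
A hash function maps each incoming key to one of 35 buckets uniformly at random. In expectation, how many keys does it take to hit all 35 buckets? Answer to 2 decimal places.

Split into phases: going from k distinct to k+1 distinct takes on average 35/(35-k) keys.
E[T] = 35/35 + 35/34 + 35/33 + ... + 35/2 + 35/1 = 35·H_{35}.
H_{35} = 4.147, so E[T] = 145.137.

145.14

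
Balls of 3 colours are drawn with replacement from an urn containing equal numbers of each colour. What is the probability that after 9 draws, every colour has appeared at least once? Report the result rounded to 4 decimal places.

By inclusion–exclusion over which colours are missing,
P(all seen) = Σ_{j=0}^{3} (-1)^j C(3,j)((3-j)/3)^9
= 1.00000 - 0.07804 + 0.00015 - 0.00000
= 0.92212.

0.9221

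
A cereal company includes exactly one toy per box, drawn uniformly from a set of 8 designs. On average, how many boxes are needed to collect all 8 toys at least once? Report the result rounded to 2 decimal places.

21.74

Split into phases: going from k distinct to k+1 distinct takes on average 8/(8-k) boxes.
E[T] = 8/8 + 8/7 + 8/6 + ... + 8/2 + 8/1 = 8·H_{8}.
H_{8} = 2.718, so E[T] = 21.743.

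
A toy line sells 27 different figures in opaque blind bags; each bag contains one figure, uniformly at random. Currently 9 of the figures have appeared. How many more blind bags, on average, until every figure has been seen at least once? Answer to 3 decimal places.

The wait to go from k to k+1 distinct figures is geometric with mean 27/(27-k).
Sum over k = 9,...,26: E = 27/18 + 27/17 + 27/16 + ... + 27/2 + 27/1 = 94.3679.

94.368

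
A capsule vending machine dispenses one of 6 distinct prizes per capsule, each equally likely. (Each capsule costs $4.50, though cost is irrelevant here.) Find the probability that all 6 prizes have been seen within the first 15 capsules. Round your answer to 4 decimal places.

0.6442

By inclusion–exclusion over which prizes are missing,
P(all seen) = Σ_{j=0}^{6} (-1)^j C(6,j)((6-j)/6)^15
= 1.00000 - 0.38943 + 0.03425 - 0.00061 + 0.00000 - 0.00000 + 0.00000
= 0.64421.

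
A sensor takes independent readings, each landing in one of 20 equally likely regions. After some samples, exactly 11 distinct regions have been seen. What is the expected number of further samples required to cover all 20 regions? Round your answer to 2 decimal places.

56.58

The wait to go from k to k+1 distinct regions is geometric with mean 20/(20-k).
Sum over k = 11,...,19: E = 20/9 + 20/8 + 20/7 + ... + 20/2 + 20/1 = 56.579.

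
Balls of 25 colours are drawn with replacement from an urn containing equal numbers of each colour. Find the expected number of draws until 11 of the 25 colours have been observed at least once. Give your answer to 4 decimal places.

14.1099

With k distinct colours already seen, the next new one arrives after an expected 25/(25-k) draws.
Sum over k = 0,...,10: E = 25/25 + 25/24 + 25/23 + ... + 25/16 + 25/15 = 14.10990.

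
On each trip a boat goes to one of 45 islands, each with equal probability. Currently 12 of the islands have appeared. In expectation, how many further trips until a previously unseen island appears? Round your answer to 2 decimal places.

The number of trips until the next new island is geometric with success probability 33/45, so its mean is 45/33.
E = 45/33 = 1.364.

1.36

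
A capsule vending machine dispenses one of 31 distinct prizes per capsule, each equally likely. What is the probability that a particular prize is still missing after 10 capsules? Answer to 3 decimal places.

0.720

On each capsule the fixed prize fails to appear with probability 30/31.
P(still missing after 10) = (30/31)^10 = 0.7204.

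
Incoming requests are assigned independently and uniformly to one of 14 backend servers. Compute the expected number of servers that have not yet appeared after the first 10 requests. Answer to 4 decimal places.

For each server, P(unseen after 10) = (13/14)^10 = 0.47660.
By linearity of expectation, E[unseen] = 14·(13/14)^10 = 6.67239.

6.6724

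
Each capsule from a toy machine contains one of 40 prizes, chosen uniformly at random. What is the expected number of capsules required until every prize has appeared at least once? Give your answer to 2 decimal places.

After k distinct prizes have appeared, the next capsule gives a new one with probability (40-k)/40, so the expected wait for the (k+1)-th is 40/(40-k).
E[T] = 40/40 + 40/39 + 40/38 + ... + 40/2 + 40/1 = 40·H_{40}.
H_{40} = 4.279, so E[T] = 171.142.

171.14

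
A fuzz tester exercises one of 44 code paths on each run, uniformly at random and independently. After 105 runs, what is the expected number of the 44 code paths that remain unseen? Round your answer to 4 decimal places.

3.9365

For each code path, P(unseen after 105) = (43/44)^105 = 0.08947.
By linearity of expectation, E[unseen] = 44·(43/44)^105 = 3.93649.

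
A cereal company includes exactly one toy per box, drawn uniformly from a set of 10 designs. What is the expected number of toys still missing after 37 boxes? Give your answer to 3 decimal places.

0.203

For each toy, P(unseen after 37) = (9/10)^37 = 0.0203.
By linearity of expectation, E[unseen] = 10·(9/10)^37 = 0.2028.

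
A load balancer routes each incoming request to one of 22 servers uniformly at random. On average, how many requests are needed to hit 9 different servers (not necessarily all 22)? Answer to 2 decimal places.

11.23

Going from k to k+1 distinct takes a geometric number of requests with mean 22/(22-k).
Sum over k = 0,...,8: E = 22/22 + 22/21 + 22/20 + ... + 22/15 + 22/14 = 11.235.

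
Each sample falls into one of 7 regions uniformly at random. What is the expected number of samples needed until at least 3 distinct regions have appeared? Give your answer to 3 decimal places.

3.567

With k distinct regions already seen, the next new one arrives after an expected 7/(7-k) samples.
Sum over k = 0,...,2: E = 7/7 + 7/6 + 7/5 = 3.5667.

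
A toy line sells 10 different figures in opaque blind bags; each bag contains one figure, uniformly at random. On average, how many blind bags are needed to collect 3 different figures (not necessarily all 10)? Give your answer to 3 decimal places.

3.361

Going from k to k+1 distinct takes a geometric number of blind bags with mean 10/(10-k).
Sum over k = 0,...,2: E = 10/10 + 10/9 + 10/8 = 3.3611.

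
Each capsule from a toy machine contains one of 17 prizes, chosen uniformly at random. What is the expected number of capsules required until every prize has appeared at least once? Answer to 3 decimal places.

58.472

After k distinct prizes have appeared, the next capsule gives a new one with probability (17-k)/17, so the expected wait for the (k+1)-th is 17/(17-k).
E[T] = 17/17 + 17/16 + 17/15 + ... + 17/2 + 17/1 = 17·H_{17}.
H_{17} = 3.4396, so E[T] = 58.4724.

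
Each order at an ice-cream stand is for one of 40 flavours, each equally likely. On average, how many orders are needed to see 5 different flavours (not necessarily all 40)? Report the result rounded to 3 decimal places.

With k distinct flavours already seen, the next new one arrives after an expected 40/(40-k) orders.
Sum over k = 0,...,4: E = 40/40 + 40/39 + 40/38 + 40/37 + 40/36 = 5.2705.

5.270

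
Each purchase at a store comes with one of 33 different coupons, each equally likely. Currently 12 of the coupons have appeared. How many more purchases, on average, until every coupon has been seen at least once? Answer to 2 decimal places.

With k distinct coupons already seen, the next new one takes an expected 33/(33-k) purchases.
Sum over k = 12,...,32: E = 33/21 + 33/20 + 33/19 + ... + 33/2 + 33/1 = 120.297.

120.30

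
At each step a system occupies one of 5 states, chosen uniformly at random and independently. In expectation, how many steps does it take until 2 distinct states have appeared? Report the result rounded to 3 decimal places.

2.250

Going from k to k+1 distinct takes a geometric number of steps with mean 5/(5-k).
Sum over k = 0,...,1: E = 5/5 + 5/4 = 2.2500.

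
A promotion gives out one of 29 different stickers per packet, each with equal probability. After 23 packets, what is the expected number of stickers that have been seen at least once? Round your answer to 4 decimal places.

16.0617

For each sticker, P(seen in 23 packets) = 1 - (28/29)^23 = 0.55385.
By linearity of expectation, E[distinct seen] = 29·(1 - (28/29)^23) = 16.06165.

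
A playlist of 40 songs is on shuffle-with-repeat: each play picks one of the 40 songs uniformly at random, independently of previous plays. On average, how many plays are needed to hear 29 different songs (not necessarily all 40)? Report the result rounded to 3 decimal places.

50.347

Going from k to k+1 distinct takes a geometric number of plays with mean 40/(40-k).
Sum over k = 0,...,28: E = 40/40 + 40/39 + 40/38 + ... + 40/13 + 40/12 = 50.3466.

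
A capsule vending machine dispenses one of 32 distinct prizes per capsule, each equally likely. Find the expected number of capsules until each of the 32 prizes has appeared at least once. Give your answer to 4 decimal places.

After k distinct prizes have appeared, the next capsule gives a new one with probability (32-k)/32, so the expected wait for the (k+1)-th is 32/(32-k).
E[T] = 32/32 + 32/31 + 32/30 + ... + 32/2 + 32/1 = 32·H_{32}.
H_{32} = 4.05850, so E[T] = 129.87185.

129.8718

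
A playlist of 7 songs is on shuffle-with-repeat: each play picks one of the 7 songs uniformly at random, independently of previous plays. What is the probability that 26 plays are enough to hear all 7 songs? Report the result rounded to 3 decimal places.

0.876

By inclusion–exclusion over which songs are missing,
P(all seen) = Σ_{j=0}^{7} (-1)^j C(7,j)((7-j)/7)^26
= 1.0000 - 0.1272 + 0.0033 - 0.0000 + 0.0000 - 0.0000 + 0.0000 - 0.0000
= 0.8761.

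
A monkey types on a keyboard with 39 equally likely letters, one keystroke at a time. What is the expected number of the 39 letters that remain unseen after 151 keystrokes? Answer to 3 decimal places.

0.772

For each letter, P(unseen after 151) = (38/39)^151 = 0.0198.
By linearity of expectation, E[unseen] = 39·(38/39)^151 = 0.7720.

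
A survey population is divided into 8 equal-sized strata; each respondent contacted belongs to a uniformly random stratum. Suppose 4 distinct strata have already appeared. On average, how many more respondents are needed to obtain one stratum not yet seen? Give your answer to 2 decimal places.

2.00

The number of respondents until the next new stratum is geometric with success probability 4/8, so its mean is 8/4.
E = 8/4 = 2.000.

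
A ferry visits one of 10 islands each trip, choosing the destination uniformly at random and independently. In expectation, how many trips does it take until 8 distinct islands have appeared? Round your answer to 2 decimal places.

14.29

With k distinct islands already seen, the next new one arrives after an expected 10/(10-k) trips.
Sum over k = 0,...,7: E = 10/10 + 10/9 + 10/8 + ... + 10/4 + 10/3 = 14.290.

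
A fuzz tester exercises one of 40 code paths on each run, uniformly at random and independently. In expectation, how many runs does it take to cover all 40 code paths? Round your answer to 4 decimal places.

The wait to go from k to k+1 distinct code paths is geometric with mean 40/(40-k).
E[T] = 40/40 + 40/39 + 40/38 + ... + 40/2 + 40/1 = 40·H_{40}.
H_{40} = 4.27854, so E[T] = 171.14172.

171.1417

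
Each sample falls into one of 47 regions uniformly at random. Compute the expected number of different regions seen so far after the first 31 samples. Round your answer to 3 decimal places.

22.870

For each region, P(seen in 31 samples) = 1 - (46/47)^31 = 0.4866.
By linearity of expectation, E[distinct seen] = 47·(1 - (46/47)^31) = 22.8700.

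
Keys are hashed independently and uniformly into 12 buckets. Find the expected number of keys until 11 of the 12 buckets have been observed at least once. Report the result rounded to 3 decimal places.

Going from k to k+1 distinct takes a geometric number of keys with mean 12/(12-k).
Sum over k = 0,...,10: E = 12/12 + 12/11 + 12/10 + ... + 12/3 + 12/2 = 25.2385.

25.239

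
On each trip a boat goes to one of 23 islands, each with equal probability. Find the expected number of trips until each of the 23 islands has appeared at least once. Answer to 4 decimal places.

After k distinct islands have appeared, the next trip gives a new one with probability (23-k)/23, so the expected wait for the (k+1)-th is 23/(23-k).
E[T] = 23/23 + 23/22 + 23/21 + ... + 23/2 + 23/1 = 23·H_{23}.
H_{23} = 3.73429, so E[T] = 85.88870.

85.8887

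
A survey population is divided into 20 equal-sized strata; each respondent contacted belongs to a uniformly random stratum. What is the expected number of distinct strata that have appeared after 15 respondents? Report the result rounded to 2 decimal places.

For each stratum, P(seen in 15 respondents) = 1 - (19/20)^15 = 0.537.
By linearity of expectation, E[distinct seen] = 20·(1 - (19/20)^15) = 10.734.

10.73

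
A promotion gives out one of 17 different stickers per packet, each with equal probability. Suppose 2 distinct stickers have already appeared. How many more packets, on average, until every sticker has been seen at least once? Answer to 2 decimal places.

56.41

With k distinct stickers already seen, the next new one takes an expected 17/(17-k) packets.
Sum over k = 2,...,16: E = 17/15 + 17/14 + 17/13 + ... + 17/2 + 17/1 = 56.410.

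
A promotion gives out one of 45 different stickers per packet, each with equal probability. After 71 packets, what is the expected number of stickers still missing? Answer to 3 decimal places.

9.126

For each sticker, P(unseen after 71) = (44/45)^71 = 0.2028.
By linearity of expectation, E[unseen] = 45·(44/45)^71 = 9.1257.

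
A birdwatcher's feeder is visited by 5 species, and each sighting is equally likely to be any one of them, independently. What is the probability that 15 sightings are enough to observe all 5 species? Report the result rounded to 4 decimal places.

0.8288

Let A_i be the event that species i is missing after 15 sightings. By inclusion–exclusion on the A_i,
P(all seen) = Σ_{j=0}^{5} (-1)^j C(5,j)((5-j)/5)^15
= 1.00000 - 0.17592 + 0.00470 - 0.00001 + 0.00000 - 0.00000
= 0.82877.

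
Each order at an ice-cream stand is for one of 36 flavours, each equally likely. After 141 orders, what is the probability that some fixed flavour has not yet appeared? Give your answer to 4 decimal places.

0.0188

Each order misses the fixed flavour with probability (36-1)/36 = 35/36, independently.
P(still missing after 141) = (35/36)^141 = 0.01883.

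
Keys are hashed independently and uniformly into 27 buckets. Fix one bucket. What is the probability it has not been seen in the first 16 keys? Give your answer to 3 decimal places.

Each key misses the fixed bucket with probability (27-1)/27 = 26/27, independently.
P(still missing after 16) = (26/27)^16 = 0.5467.

0.547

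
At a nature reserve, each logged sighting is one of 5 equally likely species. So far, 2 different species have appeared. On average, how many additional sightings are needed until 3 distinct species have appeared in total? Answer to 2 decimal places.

The wait to go from k to k+1 distinct species is geometric with mean 5/(5-k).
Only the k = 2 term is needed: E = 5/3 = 1.667.

1.67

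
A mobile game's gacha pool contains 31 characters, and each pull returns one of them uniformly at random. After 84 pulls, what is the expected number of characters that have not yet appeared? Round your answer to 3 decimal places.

For each character, P(unseen after 84) = (30/31)^84 = 0.0637.
By linearity of expectation, E[unseen] = 31·(30/31)^84 = 1.9732.

1.973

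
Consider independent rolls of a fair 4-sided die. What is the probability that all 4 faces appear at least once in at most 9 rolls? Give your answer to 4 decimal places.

Let A_i be the event that face i is missing after 9 rolls. By inclusion–exclusion on the A_i,
P(all seen) = Σ_{j=0}^{4} (-1)^j C(4,j)((4-j)/4)^9
= 1.00000 - 0.30034 + 0.01172 - 0.00002 + 0.00000
= 0.71136.

0.7114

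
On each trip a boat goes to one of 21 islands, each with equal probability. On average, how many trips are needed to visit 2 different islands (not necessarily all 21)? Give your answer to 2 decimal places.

Going from k to k+1 distinct takes a geometric number of trips with mean 21/(21-k).
Sum over k = 0,...,1: E = 21/21 + 21/20 = 2.050.

2.05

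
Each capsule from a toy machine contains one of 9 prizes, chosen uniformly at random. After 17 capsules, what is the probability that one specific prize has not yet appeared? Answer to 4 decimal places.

0.1350

On each capsule the fixed prize fails to appear with probability 8/9.
P(still missing after 17) = (8/9)^17 = 0.13502.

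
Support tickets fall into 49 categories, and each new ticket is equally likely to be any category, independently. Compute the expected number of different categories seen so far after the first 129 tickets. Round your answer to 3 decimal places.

45.572

For each category, P(seen in 129 tickets) = 1 - (48/49)^129 = 0.9300.
By linearity of expectation, E[distinct seen] = 49·(1 - (48/49)^129) = 45.5722.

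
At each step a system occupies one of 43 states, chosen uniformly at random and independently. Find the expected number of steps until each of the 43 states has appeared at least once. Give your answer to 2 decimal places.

Split into phases: going from k distinct to k+1 distinct takes on average 43/(43-k) steps.
E[T] = 43/43 + 43/42 + 43/41 + ... + 43/2 + 43/1 = 43·H_{43}.
H_{43} = 4.350, so E[T] = 187.050.

187.05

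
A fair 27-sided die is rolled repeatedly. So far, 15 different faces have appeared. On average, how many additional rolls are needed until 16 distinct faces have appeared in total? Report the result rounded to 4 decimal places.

2.2500

With k distinct faces already seen, the next new one takes an expected 27/(27-k) rolls.
Only the k = 15 term is needed: E = 27/12 = 2.25000.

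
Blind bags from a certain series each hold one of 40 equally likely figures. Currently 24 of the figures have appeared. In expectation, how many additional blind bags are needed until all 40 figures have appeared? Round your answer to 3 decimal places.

With k distinct figures already seen, the next new one takes an expected 40/(40-k) blind bags.
Sum over k = 24,...,39: E = 40/16 + 40/15 + 40/14 + ... + 40/2 + 40/1 = 135.2292.

135.229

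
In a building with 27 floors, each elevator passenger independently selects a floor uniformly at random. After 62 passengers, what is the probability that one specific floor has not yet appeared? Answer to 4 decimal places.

On each passenger the fixed floor fails to appear with probability 26/27.
P(still missing after 62) = (26/27)^62 = 0.09634.

0.0963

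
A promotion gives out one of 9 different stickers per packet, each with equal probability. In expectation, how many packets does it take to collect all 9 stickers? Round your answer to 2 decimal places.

25.46

The wait to go from k to k+1 distinct stickers is geometric with mean 9/(9-k).
E[T] = 9/9 + 9/8 + 9/7 + ... + 9/2 + 9/1 = 9·H_{9}.
H_{9} = 2.829, so E[T] = 25.461.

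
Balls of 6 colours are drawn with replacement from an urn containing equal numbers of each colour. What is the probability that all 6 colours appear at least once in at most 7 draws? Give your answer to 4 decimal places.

0.0540

Let A_i be the event that colour i is missing after 7 draws. By inclusion–exclusion on the A_i,
P(all seen) = Σ_{j=0}^{6} (-1)^j C(6,j)((6-j)/6)^7
= 1.00000 - 1.67449 + 0.87791 - 0.15625 + 0.00686 - 0.00002 + 0.00000
= 0.05401.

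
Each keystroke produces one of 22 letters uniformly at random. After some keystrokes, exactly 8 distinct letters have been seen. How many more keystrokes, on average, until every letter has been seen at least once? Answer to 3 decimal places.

The wait to go from k to k+1 distinct letters is geometric with mean 22/(22-k).
Sum over k = 8,...,21: E = 22/14 + 22/13 + 22/12 + ... + 22/2 + 22/1 = 71.5344.

71.534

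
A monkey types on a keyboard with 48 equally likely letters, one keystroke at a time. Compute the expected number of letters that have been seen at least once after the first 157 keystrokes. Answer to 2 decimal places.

46.24

For each letter, P(seen in 157 keystrokes) = 1 - (47/48)^157 = 0.963.
By linearity of expectation, E[distinct seen] = 48·(1 - (47/48)^157) = 46.239.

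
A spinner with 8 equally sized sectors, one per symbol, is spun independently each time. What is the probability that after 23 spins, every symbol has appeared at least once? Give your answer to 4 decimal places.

By inclusion–exclusion over which symbols are missing,
P(all seen) = Σ_{j=0}^{8} (-1)^j C(8,j)((8-j)/8)^23
= 1.00000 - 0.37092 + 0.03746 - 0.00113 + 0.00001 - 0.00000 + 0.00000 - 0.00000 + 0.00000
= 0.66542.

0.6654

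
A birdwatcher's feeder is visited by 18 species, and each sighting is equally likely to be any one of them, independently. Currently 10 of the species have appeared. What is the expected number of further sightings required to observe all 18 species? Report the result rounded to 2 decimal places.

With k distinct species already seen, the next new one takes an expected 18/(18-k) sightings.
Sum over k = 10,...,17: E = 18/8 + 18/7 + 18/6 + ... + 18/2 + 18/1 = 48.921.

48.92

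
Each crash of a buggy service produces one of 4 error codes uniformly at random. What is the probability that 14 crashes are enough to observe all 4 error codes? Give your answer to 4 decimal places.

By inclusion–exclusion over which error codes are missing,
P(all seen) = Σ_{j=0}^{4} (-1)^j C(4,j)((4-j)/4)^14
= 1.00000 - 0.07127 + 0.00037 - 0.00000 + 0.00000
= 0.92909.

0.9291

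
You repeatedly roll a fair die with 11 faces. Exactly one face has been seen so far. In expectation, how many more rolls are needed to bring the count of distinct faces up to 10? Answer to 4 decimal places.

From k distinct to k+1 distinct takes on average 11/(11-k) rolls.
Sum over k = 1,...,9: E = 11/10 + 11/9 + 11/8 + ... + 11/3 + 11/2 = 21.21865.

21.2187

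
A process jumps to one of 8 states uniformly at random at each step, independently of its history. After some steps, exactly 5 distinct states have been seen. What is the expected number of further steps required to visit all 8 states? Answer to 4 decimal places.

The wait to go from k to k+1 distinct states is geometric with mean 8/(8-k).
Sum over k = 5,...,7: E = 8/3 + 8/2 + 8/1 = 14.66667.

14.6667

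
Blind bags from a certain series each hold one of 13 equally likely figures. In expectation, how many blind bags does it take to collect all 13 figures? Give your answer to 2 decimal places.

41.34

After k distinct figures have appeared, the next blind bag gives a new one with probability (13-k)/13, so the expected wait for the (k+1)-th is 13/(13-k).
E[T] = 13/13 + 13/12 + 13/11 + ... + 13/2 + 13/1 = 13·H_{13}.
H_{13} = 3.180, so E[T] = 41.342.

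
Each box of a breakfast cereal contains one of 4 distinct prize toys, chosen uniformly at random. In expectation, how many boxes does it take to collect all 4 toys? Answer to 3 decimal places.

8.333

Split into phases: going from k distinct to k+1 distinct takes on average 4/(4-k) boxes.
E[T] = 4/4 + 4/3 + 4/2 + 4/1 = 4·H_{4}.
H_{4} = 2.0833, so E[T] = 8.3333.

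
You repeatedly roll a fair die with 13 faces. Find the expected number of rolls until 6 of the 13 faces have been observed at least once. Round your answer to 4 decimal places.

7.6346

Going from k to k+1 distinct takes a geometric number of rolls with mean 13/(13-k).
Sum over k = 0,...,5: E = 13/13 + 13/12 + 13/11 + 13/10 + 13/9 + 13/8 = 7.63460.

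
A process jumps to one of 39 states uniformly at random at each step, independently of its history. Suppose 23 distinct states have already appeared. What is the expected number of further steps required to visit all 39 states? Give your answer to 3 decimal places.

The wait to go from k to k+1 distinct states is geometric with mean 39/(39-k).
Sum over k = 23,...,38: E = 39/16 + 39/15 + 39/14 + ... + 39/2 + 39/1 = 131.8484.

131.848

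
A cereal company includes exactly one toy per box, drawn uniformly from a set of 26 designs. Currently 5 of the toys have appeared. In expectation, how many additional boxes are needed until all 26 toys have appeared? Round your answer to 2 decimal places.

From k distinct to k+1 distinct takes on average 26/(26-k) boxes.
Sum over k = 5,...,25: E = 26/21 + 26/20 + 26/19 + ... + 26/2 + 26/1 = 94.779.

94.78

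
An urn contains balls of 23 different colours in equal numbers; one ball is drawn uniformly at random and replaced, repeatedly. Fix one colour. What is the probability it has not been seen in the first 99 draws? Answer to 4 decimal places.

0.0123

Each draw misses the fixed colour with probability (23-1)/23 = 22/23, independently.
P(still missing after 99) = (22/23)^99 = 0.01227.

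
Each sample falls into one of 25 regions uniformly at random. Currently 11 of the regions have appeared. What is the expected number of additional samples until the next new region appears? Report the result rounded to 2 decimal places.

1.79

Each sample yields a new region with probability (25-11)/25 = 14/25, so the wait is geometric with mean 25/14.
E = 25/14 = 1.786.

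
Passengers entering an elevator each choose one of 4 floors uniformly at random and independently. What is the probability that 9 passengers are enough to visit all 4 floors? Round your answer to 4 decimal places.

0.7114

Let A_i be the event that floor i is missing after 9 passengers. By inclusion–exclusion on the A_i,
P(all seen) = Σ_{j=0}^{4} (-1)^j C(4,j)((4-j)/4)^9
= 1.00000 - 0.30034 + 0.01172 - 0.00002 + 0.00000
= 0.71136.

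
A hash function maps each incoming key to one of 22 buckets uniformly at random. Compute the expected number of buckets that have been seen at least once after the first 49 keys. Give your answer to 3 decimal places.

For each bucket, P(seen in 49 keys) = 1 - (21/22)^49 = 0.8977.
By linearity of expectation, E[distinct seen] = 22·(1 - (21/22)^49) = 19.7486.

19.749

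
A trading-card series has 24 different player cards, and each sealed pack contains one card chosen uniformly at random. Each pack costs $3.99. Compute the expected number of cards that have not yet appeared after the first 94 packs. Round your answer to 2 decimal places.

0.44

For each card, P(unseen after 94) = (23/24)^94 = 0.018.
By linearity of expectation, E[unseen] = 24·(23/24)^94 = 0.439.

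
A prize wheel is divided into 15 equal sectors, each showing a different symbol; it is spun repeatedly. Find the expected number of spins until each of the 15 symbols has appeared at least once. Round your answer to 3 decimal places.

After k distinct symbols have appeared, the next spin gives a new one with probability (15-k)/15, so the expected wait for the (k+1)-th is 15/(15-k).
E[T] = 15/15 + 15/14 + 15/13 + ... + 15/2 + 15/1 = 15·H_{15}.
H_{15} = 3.3182, so E[T] = 49.7734.

49.773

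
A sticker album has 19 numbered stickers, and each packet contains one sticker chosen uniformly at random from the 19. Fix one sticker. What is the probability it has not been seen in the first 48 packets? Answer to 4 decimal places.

Each packet misses the fixed sticker with probability (19-1)/19 = 18/19, independently.
P(still missing after 48) = (18/19)^48 = 0.07463.

0.0746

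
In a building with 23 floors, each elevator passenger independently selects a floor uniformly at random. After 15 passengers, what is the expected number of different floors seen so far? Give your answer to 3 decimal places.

11.193

For each floor, P(seen in 15 passengers) = 1 - (22/23)^15 = 0.4866.
By linearity of expectation, E[distinct seen] = 23·(1 - (22/23)^15) = 11.1927.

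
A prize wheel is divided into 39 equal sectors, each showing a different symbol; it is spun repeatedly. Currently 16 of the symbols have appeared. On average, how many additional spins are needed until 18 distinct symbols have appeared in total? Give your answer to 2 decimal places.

The wait to go from k to k+1 distinct symbols is geometric with mean 39/(39-k).
Sum over k = 16,...,17: E = 39/23 + 39/22 = 3.468.

3.47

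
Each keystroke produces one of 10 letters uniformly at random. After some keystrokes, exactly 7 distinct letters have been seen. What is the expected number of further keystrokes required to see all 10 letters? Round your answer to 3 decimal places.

With k distinct letters already seen, the next new one takes an expected 10/(10-k) keystrokes.
Sum over k = 7,...,9: E = 10/3 + 10/2 + 10/1 = 18.3333.

18.333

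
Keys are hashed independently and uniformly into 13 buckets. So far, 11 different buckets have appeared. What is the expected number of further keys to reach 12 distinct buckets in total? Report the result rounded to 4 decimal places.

The wait to go from k to k+1 distinct buckets is geometric with mean 13/(13-k).
Only the k = 11 term is needed: E = 13/2 = 6.50000.

6.5000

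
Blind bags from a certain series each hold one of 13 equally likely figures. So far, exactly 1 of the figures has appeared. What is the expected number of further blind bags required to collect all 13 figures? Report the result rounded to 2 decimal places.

40.34

The wait to go from k to k+1 distinct figures is geometric with mean 13/(13-k).
Sum over k = 1,...,12: E = 13/12 + 13/11 + 13/10 + ... + 13/2 + 13/1 = 40.342.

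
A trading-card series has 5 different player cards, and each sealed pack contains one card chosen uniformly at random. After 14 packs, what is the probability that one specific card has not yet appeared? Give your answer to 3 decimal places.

0.044

On each pack the fixed card fails to appear with probability 4/5.
P(still missing after 14) = (4/5)^14 = 0.0440.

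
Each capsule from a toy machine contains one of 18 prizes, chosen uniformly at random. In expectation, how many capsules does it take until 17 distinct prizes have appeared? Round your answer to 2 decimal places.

With k distinct prizes already seen, the next new one arrives after an expected 18/(18-k) capsules.
Sum over k = 0,...,16: E = 18/18 + 18/17 + 18/16 + ... + 18/3 + 18/2 = 44.912.

44.91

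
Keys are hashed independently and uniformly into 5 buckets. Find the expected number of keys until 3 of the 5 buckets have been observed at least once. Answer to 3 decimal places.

With k distinct buckets already seen, the next new one arrives after an expected 5/(5-k) keys.
Sum over k = 0,...,2: E = 5/5 + 5/4 + 5/3 = 3.9167.

3.917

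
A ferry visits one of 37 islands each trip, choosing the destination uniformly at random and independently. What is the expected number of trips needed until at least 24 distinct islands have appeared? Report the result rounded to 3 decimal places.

37.794

Going from k to k+1 distinct takes a geometric number of trips with mean 37/(37-k).
Sum over k = 0,...,23: E = 37/37 + 37/36 + 37/35 + ... + 37/15 + 37/14 = 37.7937.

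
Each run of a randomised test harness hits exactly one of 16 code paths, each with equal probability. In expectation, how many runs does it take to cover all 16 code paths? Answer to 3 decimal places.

54.092

The wait to go from k to k+1 distinct code paths is geometric with mean 16/(16-k).
E[T] = 16/16 + 16/15 + 16/14 + ... + 16/2 + 16/1 = 16·H_{16}.
H_{16} = 3.3807, so E[T] = 54.0917.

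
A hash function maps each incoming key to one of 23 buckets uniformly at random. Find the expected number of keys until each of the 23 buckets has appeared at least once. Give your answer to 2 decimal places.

85.89

After k distinct buckets have appeared, the next key gives a new one with probability (23-k)/23, so the expected wait for the (k+1)-th is 23/(23-k).
E[T] = 23/23 + 23/22 + 23/21 + ... + 23/2 + 23/1 = 23·H_{23}.
H_{23} = 3.734, so E[T] = 85.889.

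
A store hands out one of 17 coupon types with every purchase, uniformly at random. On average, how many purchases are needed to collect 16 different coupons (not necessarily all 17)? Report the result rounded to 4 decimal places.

41.4724

With k distinct coupons already seen, the next new one arrives after an expected 17/(17-k) purchases.
Sum over k = 0,...,15: E = 17/17 + 17/16 + 17/15 + ... + 17/3 + 17/2 = 41.47239.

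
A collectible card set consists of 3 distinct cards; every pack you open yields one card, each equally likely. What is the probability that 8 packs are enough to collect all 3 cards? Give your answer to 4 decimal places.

By inclusion–exclusion over which cards are missing,
P(all seen) = Σ_{j=0}^{3} (-1)^j C(3,j)((3-j)/3)^8
= 1.00000 - 0.11706 + 0.00046 - 0.00000
= 0.88340.

0.8834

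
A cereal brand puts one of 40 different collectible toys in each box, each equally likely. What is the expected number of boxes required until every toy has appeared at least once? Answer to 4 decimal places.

After k distinct toys have appeared, the next box gives a new one with probability (40-k)/40, so the expected wait for the (k+1)-th is 40/(40-k).
E[T] = 40/40 + 40/39 + 40/38 + ... + 40/2 + 40/1 = 40·H_{40}.
H_{40} = 4.27854, so E[T] = 171.14172.

171.1417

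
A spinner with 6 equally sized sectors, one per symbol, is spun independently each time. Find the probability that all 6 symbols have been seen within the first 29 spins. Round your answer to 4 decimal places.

By inclusion–exclusion over which symbols are missing,
P(all seen) = Σ_{j=0}^{6} (-1)^j C(6,j)((6-j)/6)^29
= 1.00000 - 0.03033 + 0.00012 - 0.00000 + 0.00000 - 0.00000 + 0.00000
= 0.96979.

0.9698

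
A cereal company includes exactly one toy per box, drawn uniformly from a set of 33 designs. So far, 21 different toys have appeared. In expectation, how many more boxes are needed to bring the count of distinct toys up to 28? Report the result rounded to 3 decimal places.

With k distinct toys already seen, the next new one takes an expected 33/(33-k) boxes.
Sum over k = 21,...,27: E = 33/12 + 33/11 + 33/10 + ... + 33/7 + 33/6 = 27.0560.

27.056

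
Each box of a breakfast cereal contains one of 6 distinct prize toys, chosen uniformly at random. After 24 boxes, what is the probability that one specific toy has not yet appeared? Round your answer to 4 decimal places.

On each box the fixed toy fails to appear with probability 5/6.
P(still missing after 24) = (5/6)^24 = 0.01258.

0.0126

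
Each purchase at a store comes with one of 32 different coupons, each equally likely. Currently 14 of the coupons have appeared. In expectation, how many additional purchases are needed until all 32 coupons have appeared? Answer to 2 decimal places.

111.84

With k distinct coupons already seen, the next new one takes an expected 32/(32-k) purchases.
Sum over k = 14,...,31: E = 32/18 + 32/17 + 32/16 + ... + 32/2 + 32/1 = 111.843.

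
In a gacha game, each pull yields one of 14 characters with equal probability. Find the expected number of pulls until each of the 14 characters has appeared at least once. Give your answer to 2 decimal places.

After k distinct characters have appeared, the next pull gives a new one with probability (14-k)/14, so the expected wait for the (k+1)-th is 14/(14-k).
E[T] = 14/14 + 14/13 + 14/12 + ... + 14/2 + 14/1 = 14·H_{14}.
H_{14} = 3.252, so E[T] = 45.522.

45.52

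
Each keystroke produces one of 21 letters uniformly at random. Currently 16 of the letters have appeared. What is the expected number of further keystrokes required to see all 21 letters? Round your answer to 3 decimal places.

From k distinct to k+1 distinct takes on average 21/(21-k) keystrokes.
Sum over k = 16,...,20: E = 21/5 + 21/4 + 21/3 + 21/2 + 21/1 = 47.9500.

47.950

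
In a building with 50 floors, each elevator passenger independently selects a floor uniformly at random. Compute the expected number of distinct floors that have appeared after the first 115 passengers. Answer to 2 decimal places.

45.10

For each floor, P(seen in 115 passengers) = 1 - (49/50)^115 = 0.902.
By linearity of expectation, E[distinct seen] = 50·(1 - (49/50)^115) = 45.103.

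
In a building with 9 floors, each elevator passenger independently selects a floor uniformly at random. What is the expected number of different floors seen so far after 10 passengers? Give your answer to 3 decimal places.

6.228

For each floor, P(seen in 10 passengers) = 1 - (8/9)^10 = 0.6921.
By linearity of expectation, E[distinct seen] = 9·(1 - (8/9)^10) = 6.2285.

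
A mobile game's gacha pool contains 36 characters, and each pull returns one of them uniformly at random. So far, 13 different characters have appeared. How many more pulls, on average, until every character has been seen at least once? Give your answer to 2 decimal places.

134.43

The wait to go from k to k+1 distinct characters is geometric with mean 36/(36-k).
Sum over k = 13,...,35: E = 36/23 + 36/22 + 36/21 + ... + 36/2 + 36/1 = 134.434.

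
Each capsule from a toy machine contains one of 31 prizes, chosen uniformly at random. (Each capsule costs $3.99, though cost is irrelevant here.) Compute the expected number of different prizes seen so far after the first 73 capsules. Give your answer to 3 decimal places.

For each prize, P(seen in 73 capsules) = 1 - (30/31)^73 = 0.9087.
By linearity of expectation, E[distinct seen] = 31·(1 - (30/31)^73) = 28.1698.

28.170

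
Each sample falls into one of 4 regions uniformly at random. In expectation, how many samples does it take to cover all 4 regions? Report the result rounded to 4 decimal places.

8.3333

After k distinct regions have appeared, the next sample gives a new one with probability (4-k)/4, so the expected wait for the (k+1)-th is 4/(4-k).
E[T] = 4/4 + 4/3 + 4/2 + 4/1 = 4·H_{4}.
H_{4} = 2.08333, so E[T] = 8.33333.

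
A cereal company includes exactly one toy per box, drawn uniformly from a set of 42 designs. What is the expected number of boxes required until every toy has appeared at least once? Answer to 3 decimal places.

After k distinct toys have appeared, the next box gives a new one with probability (42-k)/42, so the expected wait for the (k+1)-th is 42/(42-k).
E[T] = 42/42 + 42/41 + 42/40 + ... + 42/2 + 42/1 = 42·H_{42}.
H_{42} = 4.3267, so E[T] = 181.7232.

181.723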